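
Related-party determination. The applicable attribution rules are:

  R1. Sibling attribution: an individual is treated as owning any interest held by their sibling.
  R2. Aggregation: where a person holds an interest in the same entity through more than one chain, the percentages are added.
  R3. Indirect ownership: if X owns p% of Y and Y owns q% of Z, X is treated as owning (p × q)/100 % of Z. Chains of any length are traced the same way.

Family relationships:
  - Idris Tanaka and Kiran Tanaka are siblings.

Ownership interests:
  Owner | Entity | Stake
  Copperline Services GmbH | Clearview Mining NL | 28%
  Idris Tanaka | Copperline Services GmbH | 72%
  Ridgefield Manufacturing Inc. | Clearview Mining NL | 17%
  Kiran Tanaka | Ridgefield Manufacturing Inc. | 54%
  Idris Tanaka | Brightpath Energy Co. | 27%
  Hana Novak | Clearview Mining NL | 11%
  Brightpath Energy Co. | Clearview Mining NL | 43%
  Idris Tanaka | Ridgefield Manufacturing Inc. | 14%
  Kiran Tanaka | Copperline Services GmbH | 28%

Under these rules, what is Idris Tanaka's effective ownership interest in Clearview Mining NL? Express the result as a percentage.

By sibling attribution (R1), Idris Tanaka is treated as also owning Kiran Tanaka's interest in Ridgefield Manufacturing Inc, giving 14% + 54% = 68%.
By sibling attribution (R1), Idris Tanaka is treated as also owning Kiran Tanaka's interest in Copperline Services GmbH, giving 72% + 28% = 100%.
Chain via Ridgefield Manufacturing Inc. (R3): 68% × 17% = 11.56% of Clearview Mining NL.
Chain via Copperline Services GmbH (R3): 100% × 28% = 28% of Clearview Mining NL.
Chain via Brightpath Energy Co. (R3): 27% × 43% = 11.61% of Clearview Mining NL.
Aggregating (R2): 11.56% + 28% + 11.61% = 51.17%.

51.17%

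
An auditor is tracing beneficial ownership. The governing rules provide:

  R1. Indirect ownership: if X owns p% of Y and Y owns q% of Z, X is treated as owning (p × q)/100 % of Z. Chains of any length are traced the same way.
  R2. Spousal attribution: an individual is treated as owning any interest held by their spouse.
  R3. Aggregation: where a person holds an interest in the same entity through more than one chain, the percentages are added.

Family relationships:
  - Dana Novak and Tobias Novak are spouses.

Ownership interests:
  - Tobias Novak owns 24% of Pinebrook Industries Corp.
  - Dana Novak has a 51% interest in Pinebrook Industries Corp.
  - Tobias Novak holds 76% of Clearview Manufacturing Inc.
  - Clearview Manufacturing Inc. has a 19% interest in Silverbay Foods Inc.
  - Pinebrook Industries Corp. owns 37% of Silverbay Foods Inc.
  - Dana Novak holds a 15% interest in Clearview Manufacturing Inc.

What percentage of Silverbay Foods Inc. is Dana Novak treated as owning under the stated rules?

By spousal attribution (R2), Dana Novak is treated as also owning Tobias Novak's interest in Clearview Manufacturing Inc, giving 15% + 76% = 91%.
By spousal attribution (R2), Dana Novak is treated as also owning Tobias Novak's interest in Pinebrook Industries Corp, giving 51% + 24% = 75%.
Chain via Clearview Manufacturing Inc. (R1): 91% × 19% = 17.29% of Silverbay Foods Inc.
Chain via Pinebrook Industries Corp. (R1): 75% × 37% = 27.75% of Silverbay Foods Inc.
Aggregating (R3): 17.29% + 27.75% = 45.04%.

45.04%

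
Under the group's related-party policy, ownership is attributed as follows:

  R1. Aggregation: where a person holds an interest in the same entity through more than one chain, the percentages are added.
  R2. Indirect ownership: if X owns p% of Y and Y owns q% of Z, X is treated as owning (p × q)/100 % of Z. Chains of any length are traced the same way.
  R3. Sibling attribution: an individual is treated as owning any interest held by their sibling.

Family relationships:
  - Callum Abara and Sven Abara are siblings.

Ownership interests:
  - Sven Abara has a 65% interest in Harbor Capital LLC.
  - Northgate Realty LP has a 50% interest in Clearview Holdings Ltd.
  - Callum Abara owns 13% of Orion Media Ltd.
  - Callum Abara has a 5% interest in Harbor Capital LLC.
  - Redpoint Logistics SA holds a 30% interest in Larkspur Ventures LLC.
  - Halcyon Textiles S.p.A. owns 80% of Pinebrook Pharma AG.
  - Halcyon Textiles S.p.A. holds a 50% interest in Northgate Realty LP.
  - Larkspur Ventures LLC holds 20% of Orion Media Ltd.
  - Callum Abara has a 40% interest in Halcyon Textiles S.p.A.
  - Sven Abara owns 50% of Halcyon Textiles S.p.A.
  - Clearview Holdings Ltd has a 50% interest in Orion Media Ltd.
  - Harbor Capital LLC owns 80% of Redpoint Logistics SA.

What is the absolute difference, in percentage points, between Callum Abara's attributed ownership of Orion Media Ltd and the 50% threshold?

By sibling attribution (R3), Callum Abara is treated as also owning Sven Abara's interest in Halcyon Textiles S.p.A, giving 40% + 50% = 90%.
By sibling attribution (R3), Callum Abara is treated as also owning Sven Abara's interest in Harbor Capital LLC, giving 5% + 65% = 70%.
Chain via Halcyon Textiles S.p.A. → Northgate Realty LP → Clearview Holdings Ltd (R2): 90% × 50% × 50% × 50% = 11.25% of Orion Media Ltd.
Chain via Harbor Capital LLC → Redpoint Logistics SA → Larkspur Ventures LLC (R2): 70% × 80% × 30% × 20% = 3.36% of Orion Media Ltd.
Direct interest in Orion Media Ltd: 13%.
Aggregating (R1): 11.25% + 3.36% + 13% = 27.61%.
27.61% falls short of the 50% threshold by 22.39 percentage points.

22.39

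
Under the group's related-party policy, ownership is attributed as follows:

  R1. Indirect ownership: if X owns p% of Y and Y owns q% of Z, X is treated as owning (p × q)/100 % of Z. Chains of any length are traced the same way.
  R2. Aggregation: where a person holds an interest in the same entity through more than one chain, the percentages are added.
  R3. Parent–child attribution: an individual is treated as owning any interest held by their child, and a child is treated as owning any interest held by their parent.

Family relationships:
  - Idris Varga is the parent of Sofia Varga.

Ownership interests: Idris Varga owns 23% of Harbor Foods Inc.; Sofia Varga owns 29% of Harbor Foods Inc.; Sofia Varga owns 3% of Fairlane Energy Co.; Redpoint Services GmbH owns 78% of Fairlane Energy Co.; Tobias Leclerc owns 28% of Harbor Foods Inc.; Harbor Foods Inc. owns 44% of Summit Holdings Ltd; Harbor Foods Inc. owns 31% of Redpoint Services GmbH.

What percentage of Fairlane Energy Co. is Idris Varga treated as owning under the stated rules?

15.5736%

By parent–child attribution (R3), Idris Varga is treated as also owning Sofia Varga's interest in Harbor Foods Inc, giving 23% + 29% = 52%.
By parent–child attribution (R3), Idris Varga is treated as owning Sofia Varga's 3% interest in Fairlane Energy Co.
Chain via Harbor Foods Inc. → Redpoint Services GmbH (R1): 52% × 31% × 78% = 12.5736% of Fairlane Energy Co.
Direct interest in Fairlane Energy Co: 3%.
Aggregating (R2): 12.5736% + 3% = 15.5736%.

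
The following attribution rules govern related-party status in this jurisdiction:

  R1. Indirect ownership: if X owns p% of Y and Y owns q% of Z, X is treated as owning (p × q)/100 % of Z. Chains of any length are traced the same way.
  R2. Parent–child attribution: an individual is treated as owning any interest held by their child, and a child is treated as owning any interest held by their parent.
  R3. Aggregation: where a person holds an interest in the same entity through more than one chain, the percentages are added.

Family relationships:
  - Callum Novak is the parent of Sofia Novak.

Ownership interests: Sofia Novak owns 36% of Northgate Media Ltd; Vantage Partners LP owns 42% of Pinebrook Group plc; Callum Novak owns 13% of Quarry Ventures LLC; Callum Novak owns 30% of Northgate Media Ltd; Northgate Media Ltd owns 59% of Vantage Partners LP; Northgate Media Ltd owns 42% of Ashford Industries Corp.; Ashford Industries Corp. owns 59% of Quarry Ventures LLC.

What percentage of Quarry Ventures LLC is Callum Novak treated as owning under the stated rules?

29.3548%

By parent–child attribution (R2), Callum Novak is treated as also owning Sofia Novak's interest in Northgate Media Ltd, giving 30% + 36% = 66%.
Chain via Northgate Media Ltd → Ashford Industries Corp. (R1): 66% × 42% × 59% = 16.3548% of Quarry Ventures LLC.
Direct interest in Quarry Ventures LLC: 13%.
Aggregating (R3): 16.3548% + 13% = 29.3548%.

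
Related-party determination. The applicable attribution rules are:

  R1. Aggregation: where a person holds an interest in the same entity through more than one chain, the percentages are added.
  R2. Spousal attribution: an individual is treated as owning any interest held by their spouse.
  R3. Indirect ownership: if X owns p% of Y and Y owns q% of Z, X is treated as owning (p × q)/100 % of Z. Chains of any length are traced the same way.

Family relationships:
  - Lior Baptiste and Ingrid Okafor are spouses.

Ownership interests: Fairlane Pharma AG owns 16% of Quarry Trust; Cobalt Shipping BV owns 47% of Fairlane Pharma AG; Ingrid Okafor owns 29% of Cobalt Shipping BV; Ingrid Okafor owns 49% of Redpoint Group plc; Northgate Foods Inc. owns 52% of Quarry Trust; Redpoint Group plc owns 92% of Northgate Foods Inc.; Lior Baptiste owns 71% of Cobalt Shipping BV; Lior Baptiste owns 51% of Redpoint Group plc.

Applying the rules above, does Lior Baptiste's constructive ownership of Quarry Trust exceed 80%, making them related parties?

No

By spousal attribution (R2), Lior Baptiste is treated as also owning Ingrid Okafor's interest in Cobalt Shipping BV, giving 71% + 29% = 100%.
By spousal attribution (R2), Lior Baptiste is treated as also owning Ingrid Okafor's interest in Redpoint Group plc, giving 51% + 49% = 100%.
Chain via Cobalt Shipping BV → Fairlane Pharma AG (R3): 100% × 47% × 16% = 7.52% of Quarry Trust.
Chain via Redpoint Group plc → Northgate Foods Inc. (R3): 100% × 92% × 52% = 47.84% of Quarry Trust.
Aggregating (R1): 7.52% + 47.84% = 55.36%.
55.36% does not exceed the 80% threshold, so Lior is not a related party to Quarry Trust.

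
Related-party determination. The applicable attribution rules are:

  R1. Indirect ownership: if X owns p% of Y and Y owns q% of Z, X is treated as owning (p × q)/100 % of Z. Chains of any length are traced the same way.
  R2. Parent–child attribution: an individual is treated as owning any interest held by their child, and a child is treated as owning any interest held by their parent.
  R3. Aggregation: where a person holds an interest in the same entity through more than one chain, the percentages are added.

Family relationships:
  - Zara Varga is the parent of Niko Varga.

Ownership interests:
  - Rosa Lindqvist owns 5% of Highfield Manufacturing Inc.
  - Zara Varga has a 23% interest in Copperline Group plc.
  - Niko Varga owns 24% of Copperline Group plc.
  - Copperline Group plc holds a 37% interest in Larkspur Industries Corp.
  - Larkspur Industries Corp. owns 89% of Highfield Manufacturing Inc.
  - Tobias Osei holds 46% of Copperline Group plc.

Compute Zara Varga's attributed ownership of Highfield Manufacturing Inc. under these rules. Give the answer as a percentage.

By parent–child attribution (R2), Zara Varga is treated as also owning Niko Varga's interest in Copperline Group plc, giving 23% + 24% = 47%.
Chain via Copperline Group plc → Larkspur Industries Corp. (R1): 47% × 37% × 89% = 15.4771% of Highfield Manufacturing Inc.

15.4771%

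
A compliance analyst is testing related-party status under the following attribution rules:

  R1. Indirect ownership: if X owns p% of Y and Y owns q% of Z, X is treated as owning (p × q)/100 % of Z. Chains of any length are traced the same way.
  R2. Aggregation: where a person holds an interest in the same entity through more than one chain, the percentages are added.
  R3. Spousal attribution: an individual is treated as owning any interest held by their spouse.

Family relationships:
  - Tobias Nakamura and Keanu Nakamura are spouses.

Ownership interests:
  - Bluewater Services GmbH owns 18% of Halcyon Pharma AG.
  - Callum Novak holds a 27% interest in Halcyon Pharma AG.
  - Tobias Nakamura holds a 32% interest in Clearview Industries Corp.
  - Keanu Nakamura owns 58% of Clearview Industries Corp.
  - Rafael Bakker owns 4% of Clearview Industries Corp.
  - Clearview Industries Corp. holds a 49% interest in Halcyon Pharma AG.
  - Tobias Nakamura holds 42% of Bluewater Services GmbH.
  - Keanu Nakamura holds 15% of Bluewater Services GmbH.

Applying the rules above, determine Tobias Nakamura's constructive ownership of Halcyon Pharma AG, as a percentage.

By spousal attribution (R3), Tobias Nakamura is treated as also owning Keanu Nakamura's interest in Bluewater Services GmbH, giving 42% + 15% = 57%.
By spousal attribution (R3), Tobias Nakamura is treated as also owning Keanu Nakamura's interest in Clearview Industries Corp, giving 32% + 58% = 90%.
Chain via Bluewater Services GmbH (R1): 57% × 18% = 10.26% of Halcyon Pharma AG.
Chain via Clearview Industries Corp. (R1): 90% × 49% = 44.1% of Halcyon Pharma AG.
Aggregating (R2): 10.26% + 44.1% = 54.36%.

54.36%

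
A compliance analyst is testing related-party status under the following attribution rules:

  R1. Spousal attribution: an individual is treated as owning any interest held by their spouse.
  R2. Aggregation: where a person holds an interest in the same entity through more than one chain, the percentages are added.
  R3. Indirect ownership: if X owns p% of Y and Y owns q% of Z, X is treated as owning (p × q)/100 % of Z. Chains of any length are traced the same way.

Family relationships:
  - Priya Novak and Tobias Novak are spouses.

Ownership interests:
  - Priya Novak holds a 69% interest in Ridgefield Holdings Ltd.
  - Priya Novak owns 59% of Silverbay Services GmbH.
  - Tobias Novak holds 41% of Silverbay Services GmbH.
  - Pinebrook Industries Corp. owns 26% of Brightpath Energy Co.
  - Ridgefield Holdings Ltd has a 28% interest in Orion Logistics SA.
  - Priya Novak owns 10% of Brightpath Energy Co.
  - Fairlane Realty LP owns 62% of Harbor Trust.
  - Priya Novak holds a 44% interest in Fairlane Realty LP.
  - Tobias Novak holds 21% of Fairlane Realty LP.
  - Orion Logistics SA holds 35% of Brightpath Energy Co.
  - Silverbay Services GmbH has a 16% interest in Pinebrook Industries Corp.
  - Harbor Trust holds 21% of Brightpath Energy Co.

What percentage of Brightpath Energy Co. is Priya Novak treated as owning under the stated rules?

By spousal attribution (R1), Priya Novak is treated as also owning Tobias Novak's interest in Silverbay Services GmbH, giving 59% + 41% = 100%.
By spousal attribution (R1), Priya Novak is treated as also owning Tobias Novak's interest in Fairlane Realty LP, giving 44% + 21% = 65%.
Chain via Silverbay Services GmbH → Pinebrook Industries Corp. (R3): 100% × 16% × 26% = 4.16% of Brightpath Energy Co.
Chain via Fairlane Realty LP → Harbor Trust (R3): 65% × 62% × 21% = 8.463% of Brightpath Energy Co.
Chain via Ridgefield Holdings Ltd → Orion Logistics SA (R3): 69% × 28% × 35% = 6.762% of Brightpath Energy Co.
Direct interest in Brightpath Energy Co: 10%.
Aggregating (R2): 4.16% + 8.463% + 6.762% + 10% = 29.385%.

29.385%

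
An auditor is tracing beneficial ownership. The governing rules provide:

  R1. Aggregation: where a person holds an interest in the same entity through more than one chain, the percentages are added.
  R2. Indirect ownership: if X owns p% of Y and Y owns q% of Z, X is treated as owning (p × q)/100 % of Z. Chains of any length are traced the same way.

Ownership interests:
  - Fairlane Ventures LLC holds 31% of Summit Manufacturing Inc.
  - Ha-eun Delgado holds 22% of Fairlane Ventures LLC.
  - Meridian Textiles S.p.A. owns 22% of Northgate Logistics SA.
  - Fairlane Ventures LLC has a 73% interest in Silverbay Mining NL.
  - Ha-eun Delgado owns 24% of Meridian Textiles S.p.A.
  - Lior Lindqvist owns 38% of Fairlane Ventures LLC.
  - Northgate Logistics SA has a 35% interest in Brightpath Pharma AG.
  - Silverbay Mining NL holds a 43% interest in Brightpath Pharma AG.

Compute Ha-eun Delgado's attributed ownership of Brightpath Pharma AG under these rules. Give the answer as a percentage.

8.7538%

Chain via Fairlane Ventures LLC → Silverbay Mining NL (R2): 22% × 73% × 43% = 6.9058% of Brightpath Pharma AG.
Chain via Meridian Textiles S.p.A. → Northgate Logistics SA (R2): 24% × 22% × 35% = 1.848% of Brightpath Pharma AG.
Aggregating (R1): 6.9058% + 1.848% = 8.7538%.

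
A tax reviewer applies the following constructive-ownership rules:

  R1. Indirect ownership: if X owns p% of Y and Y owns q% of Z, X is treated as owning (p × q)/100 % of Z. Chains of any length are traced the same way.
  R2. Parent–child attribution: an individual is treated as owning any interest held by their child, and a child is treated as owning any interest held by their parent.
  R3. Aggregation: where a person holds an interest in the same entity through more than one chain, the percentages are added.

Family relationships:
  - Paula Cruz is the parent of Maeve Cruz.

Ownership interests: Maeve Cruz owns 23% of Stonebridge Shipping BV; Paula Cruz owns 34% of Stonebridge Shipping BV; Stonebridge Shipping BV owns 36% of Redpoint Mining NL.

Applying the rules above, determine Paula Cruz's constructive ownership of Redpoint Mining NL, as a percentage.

By parent–child attribution (R2), Paula Cruz is treated as also owning Maeve Cruz's interest in Stonebridge Shipping BV, giving 34% + 23% = 57%.
Chain via Stonebridge Shipping BV (R1): 57% × 36% = 20.52% of Redpoint Mining NL.

20.52%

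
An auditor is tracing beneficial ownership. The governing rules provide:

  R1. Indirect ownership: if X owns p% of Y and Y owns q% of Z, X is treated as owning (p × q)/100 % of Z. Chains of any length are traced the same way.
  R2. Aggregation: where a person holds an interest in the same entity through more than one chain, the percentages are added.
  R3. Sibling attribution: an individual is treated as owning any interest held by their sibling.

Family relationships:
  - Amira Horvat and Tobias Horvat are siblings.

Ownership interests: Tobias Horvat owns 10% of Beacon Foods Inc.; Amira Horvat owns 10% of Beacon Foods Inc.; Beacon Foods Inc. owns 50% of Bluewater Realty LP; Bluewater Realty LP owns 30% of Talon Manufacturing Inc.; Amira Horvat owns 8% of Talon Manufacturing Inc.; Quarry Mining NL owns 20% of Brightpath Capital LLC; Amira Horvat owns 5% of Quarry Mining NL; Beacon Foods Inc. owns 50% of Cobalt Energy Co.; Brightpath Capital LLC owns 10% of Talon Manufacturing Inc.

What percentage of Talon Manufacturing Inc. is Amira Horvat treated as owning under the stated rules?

11.1%

By sibling attribution (R3), Amira Horvat is treated as also owning Tobias Horvat's interest in Beacon Foods Inc, giving 10% + 10% = 20%.
Chain via Quarry Mining NL → Brightpath Capital LLC (R1): 5% × 20% × 10% = 0.1% of Talon Manufacturing Inc.
Chain via Beacon Foods Inc. → Bluewater Realty LP (R1): 20% × 50% × 30% = 3% of Talon Manufacturing Inc.
Direct interest in Talon Manufacturing Inc: 8%.
Aggregating (R2): 0.1% + 3% + 8% = 11.1%.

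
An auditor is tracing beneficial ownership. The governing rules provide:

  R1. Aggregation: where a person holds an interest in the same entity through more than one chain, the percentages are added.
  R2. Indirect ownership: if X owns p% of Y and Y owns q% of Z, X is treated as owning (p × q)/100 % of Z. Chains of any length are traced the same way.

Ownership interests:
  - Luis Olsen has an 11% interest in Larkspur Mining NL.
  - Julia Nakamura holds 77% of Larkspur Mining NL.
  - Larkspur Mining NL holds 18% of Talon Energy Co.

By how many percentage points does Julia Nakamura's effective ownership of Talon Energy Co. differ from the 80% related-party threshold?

Chain via Larkspur Mining NL (R2): 77% × 18% = 13.86% of Talon Energy Co.
13.86% falls short of the 80% threshold by 66.14 percentage points.

66.14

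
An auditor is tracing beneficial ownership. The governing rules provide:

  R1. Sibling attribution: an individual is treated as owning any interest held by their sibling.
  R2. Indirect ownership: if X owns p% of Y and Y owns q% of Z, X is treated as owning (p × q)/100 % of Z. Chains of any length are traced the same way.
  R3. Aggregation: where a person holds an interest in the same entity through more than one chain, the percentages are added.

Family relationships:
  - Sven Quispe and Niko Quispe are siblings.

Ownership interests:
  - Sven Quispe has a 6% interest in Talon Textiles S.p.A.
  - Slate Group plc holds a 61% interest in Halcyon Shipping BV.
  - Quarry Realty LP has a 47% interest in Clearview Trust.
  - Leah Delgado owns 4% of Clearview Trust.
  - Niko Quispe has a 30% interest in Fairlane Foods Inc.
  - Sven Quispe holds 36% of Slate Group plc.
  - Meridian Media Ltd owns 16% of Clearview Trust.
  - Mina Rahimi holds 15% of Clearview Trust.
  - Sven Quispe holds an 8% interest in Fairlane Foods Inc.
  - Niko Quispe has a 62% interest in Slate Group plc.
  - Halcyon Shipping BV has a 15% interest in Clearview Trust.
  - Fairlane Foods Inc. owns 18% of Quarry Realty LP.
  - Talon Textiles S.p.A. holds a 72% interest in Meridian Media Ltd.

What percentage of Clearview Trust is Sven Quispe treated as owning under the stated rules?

12.873%

By sibling attribution (R1), Sven Quispe is treated as also owning Niko Quispe's interest in Fairlane Foods Inc, giving 8% + 30% = 38%.
By sibling attribution (R1), Sven Quispe is treated as also owning Niko Quispe's interest in Slate Group plc, giving 36% + 62% = 98%.
Chain via Fairlane Foods Inc. → Quarry Realty LP (R2): 38% × 18% × 47% = 3.2148% of Clearview Trust.
Chain via Slate Group plc → Halcyon Shipping BV (R2): 98% × 61% × 15% = 8.967% of Clearview Trust.
Chain via Talon Textiles S.p.A. → Meridian Media Ltd (R2): 6% × 72% × 16% = 0.6912% of Clearview Trust.
Aggregating (R3): 3.2148% + 8.967% + 0.6912% = 12.873%.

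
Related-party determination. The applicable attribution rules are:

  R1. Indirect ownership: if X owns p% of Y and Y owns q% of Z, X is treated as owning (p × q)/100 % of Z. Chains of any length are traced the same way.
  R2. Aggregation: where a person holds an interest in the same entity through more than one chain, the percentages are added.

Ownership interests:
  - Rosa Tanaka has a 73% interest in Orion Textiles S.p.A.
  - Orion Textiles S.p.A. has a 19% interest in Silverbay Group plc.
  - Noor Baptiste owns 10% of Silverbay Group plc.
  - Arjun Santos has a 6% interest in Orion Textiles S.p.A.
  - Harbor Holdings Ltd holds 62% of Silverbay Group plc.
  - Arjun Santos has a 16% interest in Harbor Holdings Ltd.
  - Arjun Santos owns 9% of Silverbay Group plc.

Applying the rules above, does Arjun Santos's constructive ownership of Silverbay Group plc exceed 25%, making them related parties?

No

Chain via Harbor Holdings Ltd (R1): 16% × 62% = 9.92% of Silverbay Group plc.
Chain via Orion Textiles S.p.A. (R1): 6% × 19% = 1.14% of Silverbay Group plc.
Direct interest in Silverbay Group plc: 9%.
Aggregating (R2): 9.92% + 1.14% + 9% = 20.06%.
20.06% does not exceed the 25% threshold, so Arjun is not a related party to Silverbay Group plc.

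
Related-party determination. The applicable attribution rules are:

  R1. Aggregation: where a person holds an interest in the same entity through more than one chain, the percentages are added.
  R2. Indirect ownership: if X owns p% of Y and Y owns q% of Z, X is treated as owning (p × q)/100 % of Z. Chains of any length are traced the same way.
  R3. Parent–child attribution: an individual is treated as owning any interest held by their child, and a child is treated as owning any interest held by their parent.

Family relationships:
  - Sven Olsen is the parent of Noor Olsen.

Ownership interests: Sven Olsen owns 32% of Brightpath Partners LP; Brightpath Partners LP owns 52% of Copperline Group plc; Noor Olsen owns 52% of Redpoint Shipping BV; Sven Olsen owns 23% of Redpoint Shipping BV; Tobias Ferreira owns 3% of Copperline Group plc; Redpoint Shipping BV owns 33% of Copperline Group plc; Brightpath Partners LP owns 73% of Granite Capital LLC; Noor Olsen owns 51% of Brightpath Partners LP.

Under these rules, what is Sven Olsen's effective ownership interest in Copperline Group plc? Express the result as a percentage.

By parent–child attribution (R3), Sven Olsen is treated as also owning Noor Olsen's interest in Brightpath Partners LP, giving 32% + 51% = 83%.
By parent–child attribution (R3), Sven Olsen is treated as also owning Noor Olsen's interest in Redpoint Shipping BV, giving 23% + 52% = 75%.
Chain via Brightpath Partners LP (R2): 83% × 52% = 43.16% of Copperline Group plc.
Chain via Redpoint Shipping BV (R2): 75% × 33% = 24.75% of Copperline Group plc.
Aggregating (R1): 43.16% + 24.75% = 67.91%.

67.91%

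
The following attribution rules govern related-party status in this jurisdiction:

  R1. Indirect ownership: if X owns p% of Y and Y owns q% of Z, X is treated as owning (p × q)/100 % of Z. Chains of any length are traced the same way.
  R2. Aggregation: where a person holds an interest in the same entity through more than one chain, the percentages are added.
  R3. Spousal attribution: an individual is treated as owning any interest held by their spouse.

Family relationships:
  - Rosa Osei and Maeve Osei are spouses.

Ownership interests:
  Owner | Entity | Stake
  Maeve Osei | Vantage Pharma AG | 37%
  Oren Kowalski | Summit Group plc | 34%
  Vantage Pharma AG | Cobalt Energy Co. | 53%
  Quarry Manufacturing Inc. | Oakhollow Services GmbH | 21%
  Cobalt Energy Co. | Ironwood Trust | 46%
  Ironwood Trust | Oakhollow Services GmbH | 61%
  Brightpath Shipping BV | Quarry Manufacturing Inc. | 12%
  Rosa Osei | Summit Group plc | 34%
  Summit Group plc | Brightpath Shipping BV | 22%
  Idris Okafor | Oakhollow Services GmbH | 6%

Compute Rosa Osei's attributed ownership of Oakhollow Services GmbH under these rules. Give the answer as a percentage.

By spousal attribution (R3), Rosa Osei is treated as owning Maeve Osei's 37% interest in Vantage Pharma AG.
Chain via Summit Group plc → Brightpath Shipping BV → Quarry Manufacturing Inc. (R1): 34% × 22% × 12% × 21% = 0.188496% of Oakhollow Services GmbH.
Chain via Vantage Pharma AG → Cobalt Energy Co. → Ironwood Trust (R1): 37% × 53% × 46% × 61% = 5.502566% of Oakhollow Services GmbH.
Aggregating (R2): 0.188496% + 5.502566% = 5.691062%.

5.691062%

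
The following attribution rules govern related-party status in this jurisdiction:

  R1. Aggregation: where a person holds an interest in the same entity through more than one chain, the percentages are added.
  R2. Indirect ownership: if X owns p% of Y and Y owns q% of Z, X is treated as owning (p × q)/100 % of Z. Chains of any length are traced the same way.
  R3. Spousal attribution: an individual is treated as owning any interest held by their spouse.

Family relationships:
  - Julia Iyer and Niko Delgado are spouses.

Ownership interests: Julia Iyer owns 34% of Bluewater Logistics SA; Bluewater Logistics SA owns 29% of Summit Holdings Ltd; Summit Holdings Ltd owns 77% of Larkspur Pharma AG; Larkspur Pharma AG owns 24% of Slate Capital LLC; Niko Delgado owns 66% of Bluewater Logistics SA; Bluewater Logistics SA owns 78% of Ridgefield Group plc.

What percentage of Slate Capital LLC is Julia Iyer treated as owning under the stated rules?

5.3592%

By spousal attribution (R3), Julia Iyer is treated as also owning Niko Delgado's interest in Bluewater Logistics SA, giving 34% + 66% = 100%.
Chain via Bluewater Logistics SA → Summit Holdings Ltd → Larkspur Pharma AG (R2): 100% × 29% × 77% × 24% = 5.3592% of Slate Capital LLC.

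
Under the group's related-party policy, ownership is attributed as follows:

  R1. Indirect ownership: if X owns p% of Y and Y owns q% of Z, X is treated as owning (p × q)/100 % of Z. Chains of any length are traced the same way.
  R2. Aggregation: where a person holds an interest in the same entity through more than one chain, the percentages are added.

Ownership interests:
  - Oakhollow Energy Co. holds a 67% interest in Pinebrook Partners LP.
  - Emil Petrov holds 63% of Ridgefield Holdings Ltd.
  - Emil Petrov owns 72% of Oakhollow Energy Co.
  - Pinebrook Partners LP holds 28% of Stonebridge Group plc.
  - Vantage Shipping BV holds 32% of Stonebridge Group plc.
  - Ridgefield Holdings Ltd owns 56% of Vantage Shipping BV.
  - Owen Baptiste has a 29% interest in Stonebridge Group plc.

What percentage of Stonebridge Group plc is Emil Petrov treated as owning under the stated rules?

Chain via Oakhollow Energy Co. → Pinebrook Partners LP (R1): 72% × 67% × 28% = 13.5072% of Stonebridge Group plc.
Chain via Ridgefield Holdings Ltd → Vantage Shipping BV (R1): 63% × 56% × 32% = 11.2896% of Stonebridge Group plc.
Aggregating (R2): 13.5072% + 11.2896% = 24.7968%.

24.7968%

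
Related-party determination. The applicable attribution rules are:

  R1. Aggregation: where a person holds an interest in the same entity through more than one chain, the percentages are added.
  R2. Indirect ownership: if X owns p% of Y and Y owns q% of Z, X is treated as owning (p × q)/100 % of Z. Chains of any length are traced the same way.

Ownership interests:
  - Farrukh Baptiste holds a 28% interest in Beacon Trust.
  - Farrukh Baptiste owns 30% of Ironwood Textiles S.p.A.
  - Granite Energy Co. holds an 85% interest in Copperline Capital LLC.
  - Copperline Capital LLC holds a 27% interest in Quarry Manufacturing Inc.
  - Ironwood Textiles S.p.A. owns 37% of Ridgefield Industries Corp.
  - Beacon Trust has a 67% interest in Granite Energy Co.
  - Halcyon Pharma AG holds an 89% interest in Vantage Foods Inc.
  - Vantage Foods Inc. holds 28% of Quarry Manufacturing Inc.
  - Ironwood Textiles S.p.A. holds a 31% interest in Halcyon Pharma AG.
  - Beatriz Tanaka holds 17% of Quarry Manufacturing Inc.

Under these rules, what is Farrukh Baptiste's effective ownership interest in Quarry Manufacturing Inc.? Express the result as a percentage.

Chain via Beacon Trust → Granite Energy Co. → Copperline Capital LLC (R2): 28% × 67% × 85% × 27% = 4.30542% of Quarry Manufacturing Inc.
Chain via Ironwood Textiles S.p.A. → Halcyon Pharma AG → Vantage Foods Inc. (R2): 30% × 31% × 89% × 28% = 2.31756% of Quarry Manufacturing Inc.
Aggregating (R1): 4.30542% + 2.31756% = 6.62298%.

6.62298%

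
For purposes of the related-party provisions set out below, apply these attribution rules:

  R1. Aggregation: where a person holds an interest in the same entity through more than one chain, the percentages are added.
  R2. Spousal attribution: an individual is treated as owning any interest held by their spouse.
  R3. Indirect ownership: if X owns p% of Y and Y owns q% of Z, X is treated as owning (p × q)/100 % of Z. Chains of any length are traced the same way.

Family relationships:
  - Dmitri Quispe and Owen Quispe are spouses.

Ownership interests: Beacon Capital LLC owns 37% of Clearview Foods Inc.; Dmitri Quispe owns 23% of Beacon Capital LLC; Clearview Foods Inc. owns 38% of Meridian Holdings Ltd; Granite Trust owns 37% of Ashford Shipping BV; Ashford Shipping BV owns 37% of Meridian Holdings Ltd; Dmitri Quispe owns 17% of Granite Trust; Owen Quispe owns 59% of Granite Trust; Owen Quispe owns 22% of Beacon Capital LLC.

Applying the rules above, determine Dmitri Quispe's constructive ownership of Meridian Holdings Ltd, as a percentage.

16.7314%

By spousal attribution (R2), Dmitri Quispe is treated as also owning Owen Quispe's interest in Granite Trust, giving 17% + 59% = 76%.
By spousal attribution (R2), Dmitri Quispe is treated as also owning Owen Quispe's interest in Beacon Capital LLC, giving 23% + 22% = 45%.
Chain via Granite Trust → Ashford Shipping BV (R3): 76% × 37% × 37% = 10.4044% of Meridian Holdings Ltd.
Chain via Beacon Capital LLC → Clearview Foods Inc. (R3): 45% × 37% × 38% = 6.327% of Meridian Holdings Ltd.
Aggregating (R1): 10.4044% + 6.327% = 16.7314%.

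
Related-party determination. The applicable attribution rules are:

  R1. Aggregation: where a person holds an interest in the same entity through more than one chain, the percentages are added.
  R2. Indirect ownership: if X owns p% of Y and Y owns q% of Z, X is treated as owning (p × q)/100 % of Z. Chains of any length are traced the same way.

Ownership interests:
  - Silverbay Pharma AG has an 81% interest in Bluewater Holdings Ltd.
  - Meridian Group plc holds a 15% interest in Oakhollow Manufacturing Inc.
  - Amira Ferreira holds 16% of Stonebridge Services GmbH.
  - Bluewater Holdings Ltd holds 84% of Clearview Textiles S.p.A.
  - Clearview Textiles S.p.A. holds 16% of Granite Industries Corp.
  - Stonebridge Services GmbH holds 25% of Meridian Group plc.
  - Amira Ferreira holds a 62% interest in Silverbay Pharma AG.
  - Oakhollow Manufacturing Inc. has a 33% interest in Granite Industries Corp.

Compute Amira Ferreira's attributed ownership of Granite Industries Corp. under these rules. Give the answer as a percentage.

Chain via Silverbay Pharma AG → Bluewater Holdings Ltd → Clearview Textiles S.p.A. (R2): 62% × 81% × 84% × 16% = 6.749568% of Granite Industries Corp.
Chain via Stonebridge Services GmbH → Meridian Group plc → Oakhollow Manufacturing Inc. (R2): 16% × 25% × 15% × 33% = 0.198% of Granite Industries Corp.
Aggregating (R1): 6.749568% + 0.198% = 6.947568%.

6.947568%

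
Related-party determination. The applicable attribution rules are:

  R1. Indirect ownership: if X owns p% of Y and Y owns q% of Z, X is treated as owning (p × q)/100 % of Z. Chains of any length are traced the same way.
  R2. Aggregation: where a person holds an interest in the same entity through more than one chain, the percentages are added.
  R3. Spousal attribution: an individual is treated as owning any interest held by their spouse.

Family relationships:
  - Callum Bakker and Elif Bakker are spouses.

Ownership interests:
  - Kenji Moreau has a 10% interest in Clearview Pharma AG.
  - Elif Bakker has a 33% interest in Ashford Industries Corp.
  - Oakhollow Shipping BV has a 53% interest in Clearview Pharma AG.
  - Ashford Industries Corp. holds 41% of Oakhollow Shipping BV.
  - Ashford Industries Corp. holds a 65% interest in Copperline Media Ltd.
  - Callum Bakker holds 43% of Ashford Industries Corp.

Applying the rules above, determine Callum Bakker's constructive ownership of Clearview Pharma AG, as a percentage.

16.5148%

By spousal attribution (R3), Callum Bakker is treated as also owning Elif Bakker's interest in Ashford Industries Corp, giving 43% + 33% = 76%.
Chain via Ashford Industries Corp. → Oakhollow Shipping BV (R1): 76% × 41% × 53% = 16.5148% of Clearview Pharma AG.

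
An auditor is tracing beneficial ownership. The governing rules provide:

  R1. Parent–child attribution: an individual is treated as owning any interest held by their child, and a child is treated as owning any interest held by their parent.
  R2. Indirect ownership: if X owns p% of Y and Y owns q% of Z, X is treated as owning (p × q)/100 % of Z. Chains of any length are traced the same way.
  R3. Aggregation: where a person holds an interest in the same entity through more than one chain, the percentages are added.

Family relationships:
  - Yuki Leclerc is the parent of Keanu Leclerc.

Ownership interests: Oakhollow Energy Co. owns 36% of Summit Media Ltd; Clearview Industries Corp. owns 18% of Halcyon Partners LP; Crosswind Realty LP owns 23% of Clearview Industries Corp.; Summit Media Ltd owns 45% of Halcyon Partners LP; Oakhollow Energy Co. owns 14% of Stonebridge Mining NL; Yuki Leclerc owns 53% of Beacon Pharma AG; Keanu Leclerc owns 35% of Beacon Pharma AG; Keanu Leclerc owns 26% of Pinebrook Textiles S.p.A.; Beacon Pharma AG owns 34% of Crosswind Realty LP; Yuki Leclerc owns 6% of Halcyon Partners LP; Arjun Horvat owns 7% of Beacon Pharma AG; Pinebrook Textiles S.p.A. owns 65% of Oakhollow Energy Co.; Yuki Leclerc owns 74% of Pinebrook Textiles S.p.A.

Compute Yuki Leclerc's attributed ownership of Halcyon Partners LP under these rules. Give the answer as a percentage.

17.768688%

By parent–child attribution (R1), Yuki Leclerc is treated as also owning Keanu Leclerc's interest in Beacon Pharma AG, giving 53% + 35% = 88%.
By parent–child attribution (R1), Yuki Leclerc is treated as also owning Keanu Leclerc's interest in Pinebrook Textiles S.p.A, giving 74% + 26% = 100%.
Chain via Beacon Pharma AG → Crosswind Realty LP → Clearview Industries Corp. (R2): 88% × 34% × 23% × 18% = 1.238688% of Halcyon Partners LP.
Chain via Pinebrook Textiles S.p.A. → Oakhollow Energy Co. → Summit Media Ltd (R2): 100% × 65% × 36% × 45% = 10.53% of Halcyon Partners LP.
Direct interest in Halcyon Partners LP: 6%.
Aggregating (R3): 1.238688% + 10.53% + 6% = 17.768688%.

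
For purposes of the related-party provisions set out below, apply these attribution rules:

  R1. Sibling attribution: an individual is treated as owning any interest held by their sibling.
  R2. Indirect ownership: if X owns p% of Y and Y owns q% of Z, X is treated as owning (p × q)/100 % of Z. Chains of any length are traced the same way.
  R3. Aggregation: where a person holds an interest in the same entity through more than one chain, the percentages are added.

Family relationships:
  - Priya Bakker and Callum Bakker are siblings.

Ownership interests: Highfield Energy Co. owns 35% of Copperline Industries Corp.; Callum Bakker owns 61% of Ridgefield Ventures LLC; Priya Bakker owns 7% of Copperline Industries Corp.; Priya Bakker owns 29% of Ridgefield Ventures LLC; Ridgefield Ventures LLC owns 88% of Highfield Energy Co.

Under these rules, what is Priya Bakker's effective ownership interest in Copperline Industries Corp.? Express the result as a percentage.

34.72%

By sibling attribution (R1), Priya Bakker is treated as also owning Callum Bakker's interest in Ridgefield Ventures LLC, giving 29% + 61% = 90%.
Chain via Ridgefield Ventures LLC → Highfield Energy Co. (R2): 90% × 88% × 35% = 27.72% of Copperline Industries Corp.
Direct interest in Copperline Industries Corp: 7%.
Aggregating (R3): 27.72% + 7% = 34.72%.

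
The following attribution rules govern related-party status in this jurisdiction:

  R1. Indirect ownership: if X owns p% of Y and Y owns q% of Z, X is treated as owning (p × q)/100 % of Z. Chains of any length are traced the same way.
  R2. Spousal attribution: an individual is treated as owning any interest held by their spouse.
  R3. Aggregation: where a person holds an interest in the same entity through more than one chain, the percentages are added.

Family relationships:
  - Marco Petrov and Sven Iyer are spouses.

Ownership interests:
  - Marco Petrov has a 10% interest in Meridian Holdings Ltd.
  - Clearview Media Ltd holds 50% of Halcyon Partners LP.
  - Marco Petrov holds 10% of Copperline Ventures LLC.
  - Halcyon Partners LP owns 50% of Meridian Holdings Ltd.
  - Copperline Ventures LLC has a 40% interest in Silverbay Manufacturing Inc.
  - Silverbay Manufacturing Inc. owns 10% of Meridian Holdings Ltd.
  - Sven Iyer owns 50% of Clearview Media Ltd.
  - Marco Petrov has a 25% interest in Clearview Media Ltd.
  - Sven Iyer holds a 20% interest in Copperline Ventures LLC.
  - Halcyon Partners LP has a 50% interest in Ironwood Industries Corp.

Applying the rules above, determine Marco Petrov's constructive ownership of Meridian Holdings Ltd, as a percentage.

29.95%

By spousal attribution (R2), Marco Petrov is treated as also owning Sven Iyer's interest in Copperline Ventures LLC, giving 10% + 20% = 30%.
By spousal attribution (R2), Marco Petrov is treated as also owning Sven Iyer's interest in Clearview Media Ltd, giving 25% + 50% = 75%.
Chain via Copperline Ventures LLC → Silverbay Manufacturing Inc. (R1): 30% × 40% × 10% = 1.2% of Meridian Holdings Ltd.
Chain via Clearview Media Ltd → Halcyon Partners LP (R1): 75% × 50% × 50% = 18.75% of Meridian Holdings Ltd.
Direct interest in Meridian Holdings Ltd: 10%.
Aggregating (R3): 1.2% + 18.75% + 10% = 29.95%.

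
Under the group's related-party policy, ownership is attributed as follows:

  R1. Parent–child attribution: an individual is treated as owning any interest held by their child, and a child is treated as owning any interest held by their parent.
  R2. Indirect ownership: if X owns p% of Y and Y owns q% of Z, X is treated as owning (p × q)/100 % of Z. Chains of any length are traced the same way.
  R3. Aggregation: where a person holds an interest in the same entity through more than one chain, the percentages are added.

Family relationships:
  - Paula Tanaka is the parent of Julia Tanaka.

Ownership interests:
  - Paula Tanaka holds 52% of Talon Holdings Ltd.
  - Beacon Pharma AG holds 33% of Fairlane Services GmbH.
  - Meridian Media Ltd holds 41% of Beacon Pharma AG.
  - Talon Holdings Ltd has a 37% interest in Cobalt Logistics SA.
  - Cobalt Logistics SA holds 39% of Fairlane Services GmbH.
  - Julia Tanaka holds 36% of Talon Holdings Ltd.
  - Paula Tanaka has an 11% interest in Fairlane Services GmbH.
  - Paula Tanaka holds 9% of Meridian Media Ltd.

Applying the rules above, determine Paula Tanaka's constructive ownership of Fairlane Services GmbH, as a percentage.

By parent–child attribution (R1), Paula Tanaka is treated as also owning Julia Tanaka's interest in Talon Holdings Ltd, giving 52% + 36% = 88%.
Chain via Talon Holdings Ltd → Cobalt Logistics SA (R2): 88% × 37% × 39% = 12.6984% of Fairlane Services GmbH.
Chain via Meridian Media Ltd → Beacon Pharma AG (R2): 9% × 41% × 33% = 1.2177% of Fairlane Services GmbH.
Direct interest in Fairlane Services GmbH: 11%.
Aggregating (R3): 12.6984% + 1.2177% + 11% = 24.9161%.

24.9161%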